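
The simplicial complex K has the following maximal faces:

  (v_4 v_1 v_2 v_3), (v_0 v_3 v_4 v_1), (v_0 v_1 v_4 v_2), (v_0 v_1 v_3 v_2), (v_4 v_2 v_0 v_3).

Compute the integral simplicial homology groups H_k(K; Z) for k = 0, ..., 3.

H_0 ≅ Z,  H_1 = 0,  H_2 = 0,  H_3 ≅ Z.

K has 5 vertices, 10 edges, 10 triangles, 5 3-simplices.
rank ∂_0 = 0, rank ∂_1 = 4 ⇒ b_0 = 5 − 0 − 4 = 1; all invariant factors of ∂_1 are 1 so no torsion. So H_0 = Z.
rank ∂_1 = 4, rank ∂_2 = 6 ⇒ b_1 = 10 − 4 − 6 = 0; all invariant factors of ∂_2 are 1 so no torsion. So H_1 = 0.
rank ∂_2 = 6, rank ∂_3 = 4 ⇒ b_2 = 10 − 6 − 4 = 0; all invariant factors of ∂_3 are 1 so no torsion. So H_2 = 0.
rank ∂_3 = 4, rank ∂_4 = 0 ⇒ b_3 = 5 − 4 − 0 = 1. So H_3 = Z.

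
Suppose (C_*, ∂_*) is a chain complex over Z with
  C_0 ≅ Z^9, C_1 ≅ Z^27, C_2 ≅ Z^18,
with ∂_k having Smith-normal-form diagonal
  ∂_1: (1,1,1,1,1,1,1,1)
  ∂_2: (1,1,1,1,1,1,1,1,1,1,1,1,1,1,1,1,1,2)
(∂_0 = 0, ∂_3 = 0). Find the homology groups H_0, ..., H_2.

H_0: b_0 = 9 − 0 − 8 = 1; torsion from ∂_1 factors > 1: none. So H_0 = Z.
H_1: b_1 = 27 − 8 − 18 = 1; torsion from ∂_2 factors > 1: [2]. So H_1 = Z × Z/2.
H_2: b_2 = 18 − 18 − 0 = 0; torsion from ∂_3 factors > 1: none. So H_2 = 0.

H_0 = Z,  H_1 = Z × Z/2,  H_2 = 0.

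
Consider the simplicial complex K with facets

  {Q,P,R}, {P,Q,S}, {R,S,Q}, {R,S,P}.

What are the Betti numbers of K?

b_0 = 1, b_1 = 0, b_2 = 1.

K has 4 vertices, 6 edges, 4 triangles.
rank ∂_0 = 0, rank ∂_1 = 3 ⇒ b_0 = 4 − 0 − 3 = 1; all invariant factors of ∂_1 are 1 so no torsion. So H_0 ≅ Z.
rank ∂_1 = 3, rank ∂_2 = 3 ⇒ b_1 = 6 − 3 − 3 = 0; all invariant factors of ∂_2 are 1 so no torsion. So H_1 ≅ 0.
rank ∂_2 = 3, rank ∂_3 = 0 ⇒ b_2 = 4 − 3 − 0 = 1. So H_2 ≅ Z.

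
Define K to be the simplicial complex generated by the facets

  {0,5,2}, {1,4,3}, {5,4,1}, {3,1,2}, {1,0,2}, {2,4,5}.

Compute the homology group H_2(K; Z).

We work with the vertex ordering 0 < 1 < 2 < 3 < 4 < 5. The simplices of K, each written with vertices in increasing order, are:

  0-simplices (6): [0], [1], [2], [3], [4], [5]
  1-simplices (12): [0,1], [0,2], [0,5], [1,2], [1,3], [1,4], [1,5], [2,3], [2,4], [2,5], [3,4], [4,5]
  2-simplices (6): [0,1,2], [0,2,5], [1,2,3], [1,3,4], [1,4,5], [2,4,5]

so the chain groups are C_0 ≅ Z^6, C_1 ≅ Z^12, C_2 ≅ Z^6.

The boundary map ∂_1: C_1 → C_0 is given by ∂[p,q] = [q] − [p]. For instance
  ∂[1,5] = [5] − [1].
As a 6×12 matrix over Z this has rank 5, with invariant factors (1,1,1,1,1).

∂_2: C_2 → C_1 acts by ∂[p,q,r] = [q,r] − [p,r] + [p,q]. For instance
  ∂[1,2,3] = [2,3] − [1,3] + [1,2],
  ∂[2,4,5] = [4,5] − [2,5] + [2,4].
This gives a 12×6 integer matrix of rank 6; reducing to Smith normal form yields diagonal entries (1,1,1,1,1,1).

Reading off H_k = ker ∂_k / im ∂_{k+1}:

  H_2: rank ker ∂_2 − rank ∂_3 = (6 − 6) − 0 = 0, and there is no ∂_3, so H_2 = 0.

H_2 = 0.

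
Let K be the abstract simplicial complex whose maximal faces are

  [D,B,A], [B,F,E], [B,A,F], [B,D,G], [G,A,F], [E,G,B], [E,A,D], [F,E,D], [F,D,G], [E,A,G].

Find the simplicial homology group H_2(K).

H_2 ≅ 0.

Fix the vertex order A < B < D < E < F < G and write every simplex with vertices in increasing order. Then dim K = 2 and the simplices of K are:

  0-simplices (6): A, B, D, E, F, G
  1-simplices (15): AB, AD, AE, AF, AG, BD, BE, BF, BG, DE, DF, DG, EF, EG, FG
  2-simplices (10): ABD, ABF, ADE, AEG, AFG, BDG, BEF, BEG, DEF, DFG

Hence C_0 ≅ Z^6, C_1 ≅ Z^15, C_2 ≅ Z^10.

Boundary ∂_1: C_1 → C_0 is given by ∂[p,q] = [q] − [p].
As a 6×15 matrix over Z this has rank 5, with invariant factors (1,1,1,1,1).

The boundary map ∂_2: C_2 → C_1 sends each 2-simplex [p,q,r] to [q,r] − [p,r] + [p,q]. For instance
  ∂ABF = BF − AF + AB,
  ∂BDG = DG − BG + BD.
This gives a 15×10 integer matrix of rank 10; reducing to Smith normal form yields diagonal entries (1,1,1,1,1,1,1,1,1,2).

Computing H_k = (kernel of ∂_k) / (image of ∂_{k+1}):

  H_2: rank ker ∂_2 − rank ∂_3 = (10 − 10) − 0 = 0, and there is no ∂_3, so H_2 = 0.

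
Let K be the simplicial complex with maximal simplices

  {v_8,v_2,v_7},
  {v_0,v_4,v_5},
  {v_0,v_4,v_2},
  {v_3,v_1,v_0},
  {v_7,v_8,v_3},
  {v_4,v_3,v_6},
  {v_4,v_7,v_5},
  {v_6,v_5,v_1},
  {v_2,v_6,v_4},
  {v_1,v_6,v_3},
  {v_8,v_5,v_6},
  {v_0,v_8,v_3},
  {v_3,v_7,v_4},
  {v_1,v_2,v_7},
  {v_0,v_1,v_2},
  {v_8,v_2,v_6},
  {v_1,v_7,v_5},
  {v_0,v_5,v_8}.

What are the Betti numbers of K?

b_0 = 1, b_1 = 2, b_2 = 1.

K has 9 vertices, 27 edges, 18 triangles.
rank ∂_0 = 0, rank ∂_1 = 8 ⇒ b_0 = 9 − 0 − 8 = 1; all invariant factors of ∂_1 are 1 so no torsion. So H_0 = Z.
rank ∂_1 = 8, rank ∂_2 = 17 ⇒ b_1 = 27 − 8 − 17 = 2; all invariant factors of ∂_2 are 1 so no torsion. So H_1 = Z^2.
rank ∂_2 = 17, rank ∂_3 = 0 ⇒ b_2 = 18 − 17 − 0 = 1. So H_2 = Z.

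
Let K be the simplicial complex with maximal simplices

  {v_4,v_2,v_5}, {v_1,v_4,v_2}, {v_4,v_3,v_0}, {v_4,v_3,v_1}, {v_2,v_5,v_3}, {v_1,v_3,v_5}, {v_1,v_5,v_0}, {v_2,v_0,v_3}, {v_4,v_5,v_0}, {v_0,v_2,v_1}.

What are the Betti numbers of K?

We work with the vertex ordering v_0 < v_1 < v_2 < v_3 < v_4 < v_5. The simplices of K, each written with vertices in increasing order, are:

  0-simplices (6): [v_0], [v_1], [v_2], [v_3], [v_4], [v_5]
  1-simplices (15): (15 of them)
  2-simplices (10): [v_0,v_1,v_2], [v_0,v_1,v_5], [v_0,v_2,v_3], [v_0,v_3,v_4], [v_0,v_4,v_5], [v_1,v_2,v_4], [v_1,v_3,v_4], [v_1,v_3,v_5], [v_2,v_3,v_5], [v_2,v_4,v_5]

so the chain groups are C_0 ≅ Z^6, C_1 ≅ Z^15, C_2 ≅ Z^10.

The boundary map ∂_1: C_1 → C_0 is given by ∂[p,q] = [q] − [p].
The 6×15 boundary matrix has rank 5 and Smith normal form diag(1,1,1,1,1).

∂_2: C_2 → C_1 acts by ∂[p,q,r] = [q,r] − [p,r] + [p,q]. For instance
  ∂[v_0,v_3,v_4] = [v_3,v_4] − [v_0,v_4] + [v_0,v_3],
  ∂[v_2,v_3,v_5] = [v_3,v_5] − [v_2,v_5] + [v_2,v_3].
The resulting 15×10 matrix has rank 10, and its Smith normal form has invariant factors (1,1,1,1,1,1,1,1,1,2).

From H_k ≅ ker(∂_k) / im(∂_{k+1}) we obtain:

  H_0: rank C_0 − rank ∂_1 = 6 − 5 = 1, and the invariant factors of ∂_1 are all 1, so H_0 ≅ Z.
  H_1: rank ker ∂_1 − rank ∂_2 = (15 − 5) − 10 = 0, and ∂_2 has invariant factor 2 > 1, so H_1 ≅ Z/2Z.
  H_2: rank ker ∂_2 − rank ∂_3 = (10 − 10) − 0 = 0, and there is no ∂_3, so H_2 ≅ 0.

Hence the Betti numbers are b_0 = 1, b_1 = 0, b_2 = 0.

b_0 = 1, b_1 = 0, b_2 = 0.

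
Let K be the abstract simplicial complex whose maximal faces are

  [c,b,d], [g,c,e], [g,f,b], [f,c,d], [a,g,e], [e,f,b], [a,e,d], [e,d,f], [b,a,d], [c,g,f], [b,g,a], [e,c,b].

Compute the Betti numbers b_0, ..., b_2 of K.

b_0 = 1, b_1 = 0, b_2 = 0.

K has 7 vertices, 18 edges, 12 triangles.
rank ∂_0 = 0, rank ∂_1 = 6 ⇒ b_0 = 7 − 0 − 6 = 1; all invariant factors of ∂_1 are 1 so no torsion. So H_0 = Z.
rank ∂_1 = 6, rank ∂_2 = 12 ⇒ b_1 = 18 − 6 − 12 = 0; ∂_2 has invariant factor(s) [2] giving torsion. So H_1 = Z/2.
rank ∂_2 = 12, rank ∂_3 = 0 ⇒ b_2 = 12 − 12 − 0 = 0. So H_2 = 0.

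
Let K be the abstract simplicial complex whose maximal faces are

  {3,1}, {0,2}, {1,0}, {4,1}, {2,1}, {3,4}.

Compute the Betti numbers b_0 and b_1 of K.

b_0 = 1, b_1 = 2.

Fix the vertex order 0 < 1 < 2 < 3 < 4 and write every simplex with vertices in increasing order. Then dim K = 1 and the simplices of K are:

  0-simplices (5): [0], [1], [2], [3], [4]
  1-simplices (6): [0,1], [0,2], [1,2], [1,3], [1,4], [3,4]

giving chain groups C_0 ≅ Z^5, C_1 ≅ Z^6.

Boundary ∂_1: C_1 → C_0 is given by ∂[p,q] = [q] − [p].
The 5×6 boundary matrix has rank 4 and Smith normal form diag(1,1,1,1).

Computing H_k = (kernel of ∂_k) / (image of ∂_{k+1}):

  H_0: rank C_0 − rank ∂_1 = 5 − 4 = 1, and the invariant factors of ∂_1 are all 1, so H_0 = Z.
  H_1: rank ker ∂_1 − rank ∂_2 = (6 − 4) − 0 = 2, and there is no ∂_2, so H_1 = Z^2.

As a check, the Euler characteristic is 5 − 6 = -1, which agrees with 1 − 2 = -1.
(K is a triangulation of a wedge of 2 circles.)

Hence the Betti numbers are b_0 = 1, b_1 = 2.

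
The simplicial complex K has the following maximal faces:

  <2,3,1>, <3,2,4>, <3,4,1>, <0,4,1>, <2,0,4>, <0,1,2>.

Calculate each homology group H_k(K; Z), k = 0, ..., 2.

We work with the vertex ordering 0 < 1 < 2 < 3 < 4. The simplices of K, each written with vertices in increasing order, are:

  0-simplices (5): [0], [1], [2], [3], [4]
  1-simplices (9): [0,1], [0,2], [0,4], [1,2], [1,3], [1,4], [2,3], [2,4], [3,4]
  2-simplices (6): [0,1,2], [0,1,4], [0,2,4], [1,2,3], [1,3,4], [2,3,4]

Hence C_0 ≅ Z^5, C_1 ≅ Z^9, C_2 ≅ Z^6.

The boundary map ∂_1: C_1 → C_0 maps an edge to its endpoints' difference, ∂[p,q] = q − p. For instance
  ∂[0,4] = [4] − [0].
The 5×9 boundary matrix has rank 4 and Smith normal form diag(1,1,1,1).

The boundary map ∂_2: C_2 → C_1 acts by ∂[p,q,r] = [q,r] − [p,r] + [p,q]. For instance
  ∂[0,2,4] = [2,4] − [0,4] + [0,2],
  ∂[1,3,4] = [3,4] − [1,4] + [1,3].
This gives a 9×6 integer matrix of rank 5; reducing to Smith normal form yields diagonal entries (1,1,1,1,1).

Computing H_k = (kernel of ∂_k) / (image of ∂_{k+1}):

  H_0: rank C_0 − rank ∂_1 = 5 − 4 = 1, and the invariant factors of ∂_1 are all 1, so H_0 ≅ Z.
  H_1: rank ker ∂_1 − rank ∂_2 = (9 − 4) − 5 = 0, and the invariant factors of ∂_2 are all 1, so H_1 ≅ 0.
  H_2: rank ker ∂_2 − rank ∂_3 = (6 − 5) − 0 = 1, and there is no ∂_3, so H_2 ≅ Z.

As a check, the Euler characteristic is 5 − 9 + 6 = 2, which agrees with 1 − 0 + 1 = 2.
(K is a triangulation of the 2-sphere S^2.)

H_0 ≅ Z,  H_1 = 0,  H_2 ≅ Z.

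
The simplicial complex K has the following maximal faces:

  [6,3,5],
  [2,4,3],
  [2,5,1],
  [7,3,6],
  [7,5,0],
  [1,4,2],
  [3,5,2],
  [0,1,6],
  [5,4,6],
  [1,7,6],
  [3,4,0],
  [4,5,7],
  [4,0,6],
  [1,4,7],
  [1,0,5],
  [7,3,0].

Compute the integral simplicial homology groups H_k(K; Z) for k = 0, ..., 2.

H_0 ≅ Z,  H_1 ≅ Z^2,  H_2 ≅ Z.

Fix the vertex order 0 < 1 < 2 < 3 < 4 < 5 < 6 < 7 and write every simplex with vertices in increasing order. Then dim K = 2 and the simplices of K are:

  0-simplices (8): [0], [1], [2], [3], [4], [5], [6], [7]
  1-simplices (24): (24 of them)
  2-simplices (16): [0,1,5], [0,1,6], [0,3,4], [0,3,7], [0,4,6], [0,5,7], [1,2,4], [1,2,5], [1,4,7], [1,6,7], [2,3,4], [2,3,5], [3,5,6], [3,6,7], [4,5,6], [4,5,7]

Hence C_0 ≅ Z^8, C_1 ≅ Z^24, C_2 ≅ Z^16.

The boundary map ∂_1: C_1 → C_0 sends each edge [p,q] (with p < q) to q − p. For instance
  ∂[3,6] = [6] − [3].
This gives a 8×24 integer matrix of rank 7; reducing to Smith normal form yields diagonal entries (1,1,1,1,1,1,1).

∂_2: C_2 → C_1 sends each 2-simplex [p,q,r] to [q,r] − [p,r] + [p,q]. For instance
  ∂[0,3,7] = [3,7] − [0,7] + [0,3],
  ∂[1,6,7] = [6,7] − [1,7] + [1,6].
As a 24×16 matrix over Z this has rank 15, with invariant factors (1,1,1,1,1,1,1,1,1,1,1,1,1,1,1).

Now H_k = ker ∂_k / im ∂_{k+1}, so:

  H_0: rank C_0 − rank ∂_1 = 8 − 7 = 1, and the invariant factors of ∂_1 are all 1, so H_0 ≅ Z.
  H_1: rank ker ∂_1 − rank ∂_2 = (24 − 7) − 15 = 2, and the invariant factors of ∂_2 are all 1, so H_1 ≅ Z^2.
  H_2: rank ker ∂_2 − rank ∂_3 = (16 − 15) − 0 = 1, and there is no ∂_3, so H_2 ≅ Z.

As a check, the Euler characteristic is 8 − 24 + 16 = 0, which agrees with 1 − 2 + 1 = 0.
(K is a triangulation of the torus T^2.)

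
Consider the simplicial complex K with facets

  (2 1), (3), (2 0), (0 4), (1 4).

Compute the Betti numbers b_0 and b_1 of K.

b_0 = 2, b_1 = 1.

K has 5 vertices, 4 edges.
rank ∂_0 = 0, rank ∂_1 = 3 ⇒ b_0 = 5 − 0 − 3 = 2; all invariant factors of ∂_1 are 1 so no torsion. So H_0 ≅ Z^2.
rank ∂_1 = 3, rank ∂_2 = 0 ⇒ b_1 = 4 − 3 − 0 = 1. So H_1 ≅ Z.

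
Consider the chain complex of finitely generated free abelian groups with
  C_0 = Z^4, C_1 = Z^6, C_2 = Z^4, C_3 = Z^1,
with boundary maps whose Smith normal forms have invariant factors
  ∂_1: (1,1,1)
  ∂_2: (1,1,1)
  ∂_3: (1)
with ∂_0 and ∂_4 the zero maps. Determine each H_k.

H_0: b_0 = 4 − 0 − 3 = 1; torsion from ∂_1 factors > 1: none. So H_0 = Z.
H_1: b_1 = 6 − 3 − 3 = 0; torsion from ∂_2 factors > 1: none. So H_1 = 0.
H_2: b_2 = 4 − 3 − 1 = 0; torsion from ∂_3 factors > 1: none. So H_2 = 0.
H_3: b_3 = 1 − 1 − 0 = 0; torsion from ∂_4 factors > 1: none. So H_3 = 0.

H_0 = Z,  H_1 = 0,  H_2 = 0,  H_3 = 0.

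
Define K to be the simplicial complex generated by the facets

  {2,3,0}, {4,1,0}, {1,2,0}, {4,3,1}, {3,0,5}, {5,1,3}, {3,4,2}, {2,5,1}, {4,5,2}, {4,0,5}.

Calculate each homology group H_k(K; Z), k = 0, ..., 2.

Order the vertices as 0 < 1 < 2 < 3 < 4 < 5. Listing each simplex with vertices in this order, K has dimension 2 with simplices:

  0-simplices (6): [0], [1], [2], [3], [4], [5]
  1-simplices (15): [0,1], [0,2], [0,3], [0,4], [0,5], [1,2], [1,3], [1,4], [1,5], [2,3], [2,4], [2,5], [3,4], [3,5], [4,5]
  2-simplices (10): [0,1,2], [0,1,4], [0,2,3], [0,3,5], [0,4,5], [1,2,5], [1,3,4], [1,3,5], [2,3,4], [2,4,5]

Hence C_0 ≅ Z^6, C_1 ≅ Z^15, C_2 ≅ Z^10.

The boundary map ∂_1: C_1 → C_0 is given by ∂[p,q] = [q] − [p]. For instance
  ∂[3,5] = [5] − [3].
The resulting 6×15 matrix has rank 5, and its Smith normal form has invariant factors (1,1,1,1,1).

Boundary ∂_2: C_2 → C_1 sends each 2-simplex [p,q,r] to [q,r] − [p,r] + [p,q]. For instance
  ∂[2,3,4] = [3,4] − [2,4] + [2,3],
  ∂[0,2,3] = [2,3] − [0,3] + [0,2].
The resulting 15×10 matrix has rank 10, and its Smith normal form has invariant factors (1,1,1,1,1,1,1,1,1,2).

Computing H_k = (kernel of ∂_k) / (image of ∂_{k+1}):

  H_0: rank C_0 − rank ∂_1 = 6 − 5 = 1, and the invariant factors of ∂_1 are all 1, so H_0 = Z.
  H_1: rank ker ∂_1 − rank ∂_2 = (15 − 5) − 10 = 0, and ∂_2 has invariant factor 2 > 1, so H_1 = Z_2.
  H_2: rank ker ∂_2 − rank ∂_3 = (10 − 10) − 0 = 0, and there is no ∂_3, so H_2 = 0.

(K is a triangulation of the real projective plane RP^2.)

H_0 = Z,  H_1 = Z_2,  H_2 = 0.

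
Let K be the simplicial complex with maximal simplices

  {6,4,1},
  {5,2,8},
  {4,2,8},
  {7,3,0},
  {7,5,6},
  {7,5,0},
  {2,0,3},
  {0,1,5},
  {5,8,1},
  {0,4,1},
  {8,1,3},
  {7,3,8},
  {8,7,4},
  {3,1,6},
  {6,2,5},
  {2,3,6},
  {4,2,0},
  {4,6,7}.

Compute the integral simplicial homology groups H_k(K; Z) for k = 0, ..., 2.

H_0 ≅ Z,  H_1 ≅ Z^2,  H_2 ≅ Z.

We work with the vertex ordering 0 < 1 < 2 < 3 < 4 < 5 < 6 < 7 < 8. The simplices of K, each written with vertices in increasing order, are:

  0-simplices (9): [0], [1], [2], [3], [4], [5], [6], [7], [8]
  1-simplices (27): (27 of them)
  2-simplices (18): [0,1,4], [0,1,5], [0,2,3], [0,2,4], [0,3,7], [0,5,7], [1,3,6], [1,3,8], [1,4,6], [1,5,8], [2,3,6], [2,4,8], [2,5,6], [2,5,8], [3,7,8], [4,6,7], [4,7,8], [5,6,7]

so the chain groups are C_0 ≅ Z^9, C_1 ≅ Z^27, C_2 ≅ Z^18.

∂_1: C_1 → C_0 maps an edge to its endpoints' difference, ∂[p,q] = q − p.
The resulting 9×27 matrix has rank 8, and its Smith normal form has invariant factors (1,1,1,1,1,1,1,1).

∂_2: C_2 → C_1 sends each 2-simplex [p,q,r] to [q,r] − [p,r] + [p,q]. For instance
  ∂[0,2,3] = [2,3] − [0,3] + [0,2],
  ∂[2,5,8] = [5,8] − [2,8] + [2,5].
This gives a 27×18 integer matrix of rank 17; reducing to Smith normal form yields diagonal entries (1,1,1,1,1,1,1,1,1,1,1,1,1,1,1,1,1).

Reading off H_k = ker ∂_k / im ∂_{k+1}:

  H_0: rank C_0 − rank ∂_1 = 9 − 8 = 1, and the invariant factors of ∂_1 are all 1, so H_0 = Z.
  H_1: rank ker ∂_1 − rank ∂_2 = (27 − 8) − 17 = 2, and the invariant factors of ∂_2 are all 1, so H_1 = Z^2.
  H_2: rank ker ∂_2 − rank ∂_3 = (18 − 17) − 0 = 1, and there is no ∂_3, so H_2 = Z.

As a check, the Euler characteristic is 9 − 27 + 18 = 0, which agrees with 1 − 2 + 1 = 0.
(K is a triangulation of the torus T^2.)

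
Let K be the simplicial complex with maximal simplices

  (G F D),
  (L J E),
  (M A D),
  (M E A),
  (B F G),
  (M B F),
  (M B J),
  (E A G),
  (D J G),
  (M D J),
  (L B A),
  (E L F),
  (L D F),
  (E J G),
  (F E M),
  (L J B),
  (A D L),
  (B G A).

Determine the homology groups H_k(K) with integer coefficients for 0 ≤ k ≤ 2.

Order the vertices as A < B < D < E < F < G < J < L < M. Listing each simplex with vertices in this order, K has dimension 2 with simplices:

  0-simplices (9): A, B, D, E, F, G, J, L, M
  1-simplices (27): AB, AD, AE, AG, AL, AM, BF, BG, BJ, BL, BM, DF, DG, DJ, DL, DM, EF, EG, EJ, EL, EM, FG, FL, FM, GJ, JL, JM
  2-simplices (18): ABG, ABL, ADL, ADM, AEG, AEM, BFG, BFM, BJL, BJM, DFG, DFL, DGJ, DJM, EFL, EFM, EGJ, EJL

so the chain groups are C_0 ≅ Z^9, C_1 ≅ Z^27, C_2 ≅ Z^18.

The boundary map ∂_1: C_1 → C_0 is given by ∂[p,q] = [q] − [p].
This gives a 9×27 integer matrix of rank 8; reducing to Smith normal form yields diagonal entries (1,1,1,1,1,1,1,1).

The boundary map ∂_2: C_2 → C_1 sends each 2-simplex [p,q,r] to [q,r] − [p,r] + [p,q]. For instance
  ∂EJL = JL − EL + EJ,
  ∂ABG = BG − AG + AB.
The resulting 27×18 matrix has rank 17, and its Smith normal form has invariant factors (1,1,1,1,1,1,1,1,1,1,1,1,1,1,1,1,1).

Now H_k = ker ∂_k / im ∂_{k+1}, so:

  H_0: rank C_0 − rank ∂_1 = 9 − 8 = 1, and the invariant factors of ∂_1 are all 1, so H_0 = Z.
  H_1: rank ker ∂_1 − rank ∂_2 = (27 − 8) − 17 = 2, and the invariant factors of ∂_2 are all 1, so H_1 = Z^2.
  H_2: rank ker ∂_2 − rank ∂_3 = (18 − 17) − 0 = 1, and there is no ∂_3, so H_2 = Z.

H_0 = Z,  H_1 = Z^2,  H_2 = Z.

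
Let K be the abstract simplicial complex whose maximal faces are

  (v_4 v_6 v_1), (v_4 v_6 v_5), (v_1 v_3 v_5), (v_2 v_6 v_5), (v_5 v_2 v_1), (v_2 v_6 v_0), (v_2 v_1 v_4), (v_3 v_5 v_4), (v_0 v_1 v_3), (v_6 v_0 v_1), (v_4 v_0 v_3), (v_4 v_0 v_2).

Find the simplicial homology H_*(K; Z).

Order the vertices as v_0 < v_1 < v_2 < v_3 < v_4 < v_5 < v_6. Listing each simplex with vertices in this order, K has dimension 2 with simplices:

  0-simplices (7): [v_0], [v_1], [v_2], [v_3], [v_4], [v_5], [v_6]
  1-simplices (18): (18 of them)
  2-simplices (12): (12 of them)

so the chain groups are C_0 ≅ Z^7, C_1 ≅ Z^18, C_2 ≅ Z^12.

The boundary map ∂_1: C_1 → C_0 is given by ∂[p,q] = [q] − [p].
The resulting 7×18 matrix has rank 6, and its Smith normal form has invariant factors (1,1,1,1,1,1).

∂_2: C_2 → C_1 sends each 2-simplex [p,q,r] to [q,r] − [p,r] + [p,q]. For instance
  ∂[v_0,v_1,v_6] = [v_1,v_6] − [v_0,v_6] + [v_0,v_1],
  ∂[v_1,v_2,v_4] = [v_2,v_4] − [v_1,v_4] + [v_1,v_2].
The 18×12 boundary matrix has rank 12 and Smith normal form diag(1,1,1,1,1,1,1,1,1,1,1,2).

Computing H_k = (kernel of ∂_k) / (image of ∂_{k+1}):

  H_0: rank C_0 − rank ∂_1 = 7 − 6 = 1, and the invariant factors of ∂_1 are all 1, so H_0 = Z.
  H_1: rank ker ∂_1 − rank ∂_2 = (18 − 6) − 12 = 0, and ∂_2 has invariant factor 2 > 1, so H_1 = Z/2Z.
  H_2: rank ker ∂_2 − rank ∂_3 = (12 − 12) − 0 = 0, and there is no ∂_3, so H_2 = 0.

(K is a triangulation of the real projective plane RP^2.)

H_0 ≅ Z,  H_1 ≅ Z/2Z,  H_2 = 0.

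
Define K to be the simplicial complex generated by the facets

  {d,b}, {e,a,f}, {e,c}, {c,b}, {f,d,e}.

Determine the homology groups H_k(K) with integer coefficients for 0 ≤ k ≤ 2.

Order the vertices as a < b < c < d < e < f. Listing each simplex with vertices in this order, K has dimension 2 with simplices:

  0-simplices (6): a, b, c, d, e, f
  1-simplices (8): ae, af, bc, bd, ce, de, df, ef
  2-simplices (2): aef, def

so the chain groups are C_0 ≅ Z^6, C_1 ≅ Z^8, C_2 ≅ Z^2.

Boundary ∂_1: C_1 → C_0 is given by ∂[p,q] = [q] − [p]. For instance
  ∂ce = e − c.
The resulting 6×8 matrix has rank 5, and its Smith normal form has invariant factors (1,1,1,1,1).

Boundary ∂_2: C_2 → C_1 sends each 2-simplex [p,q,r] to [q,r] − [p,r] + [p,q]. For instance
  ∂def = ef − df + de,
  ∂aef = ef − af + ae.
As a 8×2 matrix over Z this has rank 2, with invariant factors (1,1).

Reading off H_k = ker ∂_k / im ∂_{k+1}:

  H_0: rank C_0 − rank ∂_1 = 6 − 5 = 1, and the invariant factors of ∂_1 are all 1, so H_0 = Z.
  H_1: rank ker ∂_1 − rank ∂_2 = (8 − 5) − 2 = 1, and the invariant factors of ∂_2 are all 1, so H_1 = Z.
  H_2: rank ker ∂_2 − rank ∂_3 = (2 − 2) − 0 = 0, and there is no ∂_3, so H_2 = 0.

H_0 = Z,  H_1 = Z,  H_2 = 0.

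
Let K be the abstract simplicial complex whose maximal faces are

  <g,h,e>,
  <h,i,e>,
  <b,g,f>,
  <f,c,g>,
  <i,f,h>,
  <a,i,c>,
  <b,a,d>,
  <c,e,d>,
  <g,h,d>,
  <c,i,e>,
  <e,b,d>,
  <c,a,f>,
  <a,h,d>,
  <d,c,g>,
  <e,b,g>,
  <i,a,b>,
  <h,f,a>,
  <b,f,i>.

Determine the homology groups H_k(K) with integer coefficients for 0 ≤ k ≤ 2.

H_0 = Z,  H_1 = Z ⊕ Z/2,  H_2 = 0.

Order the vertices as a < b < c < d < e < f < g < h < i. Listing each simplex with vertices in this order, K has dimension 2 with simplices:

  0-simplices (9): a, b, c, d, e, f, g, h, i
  1-simplices (27): ab, ac, ad, af, ah, ai, bd, be, bf, bg, bi, cd, ce, cf, cg, ci, de, dg, dh, eg, eh, ei, fg, fh, fi, gh, hi
  2-simplices (18): abd, abi, acf, aci, adh, afh, bde, beg, bfg, bfi, cde, cdg, cei, cfg, dgh, egh, ehi, fhi

so the chain groups are C_0 ≅ Z^9, C_1 ≅ Z^27, C_2 ≅ Z^18.

Boundary ∂_1: C_1 → C_0 maps an edge to its endpoints' difference, ∂[p,q] = q − p. For instance
  ∂bg = g − b.
The resulting 9×27 matrix has rank 8, and its Smith normal form has invariant factors (1,1,1,1,1,1,1,1).

∂_2: C_2 → C_1 acts by ∂[p,q,r] = [q,r] − [p,r] + [p,q]. For instance
  ∂bfg = fg − bg + bf,
  ∂aci = ci − ai + ac.
This gives a 27×18 integer matrix of rank 18; reducing to Smith normal form yields diagonal entries (1,1,1,1,1,1,1,1,1,1,1,1,1,1,1,1,1,2).

Now H_k = ker ∂_k / im ∂_{k+1}, so:

  H_0: rank C_0 − rank ∂_1 = 9 − 8 = 1, and the invariant factors of ∂_1 are all 1, so H_0 ≅ Z.
  H_1: rank ker ∂_1 − rank ∂_2 = (27 − 8) − 18 = 1, and ∂_2 has invariant factor 2 > 1, so H_1 ≅ Z ⊕ Z/2.
  H_2: rank ker ∂_2 − rank ∂_3 = (18 − 18) − 0 = 0, and there is no ∂_3, so H_2 ≅ 0.

As a check, the Euler characteristic is 9 − 27 + 18 = 0, which agrees with 1 − 1 + 0 = 0.
(K is a triangulation of the Klein bottle.)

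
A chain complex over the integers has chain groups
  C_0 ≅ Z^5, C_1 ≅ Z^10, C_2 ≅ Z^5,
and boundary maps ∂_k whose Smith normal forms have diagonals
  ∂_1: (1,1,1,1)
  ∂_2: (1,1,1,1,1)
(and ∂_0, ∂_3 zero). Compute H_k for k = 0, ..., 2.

H_0 = Z,  H_1 = Z,  H_2 = 0.

H_0: b_0 = 5 − 0 − 4 = 1; torsion from ∂_1 factors > 1: none. So H_0 = Z.
H_1: b_1 = 10 − 4 − 5 = 1; torsion from ∂_2 factors > 1: none. So H_1 = Z.
H_2: b_2 = 5 − 5 − 0 = 0; torsion from ∂_3 factors > 1: none. So H_2 = 0.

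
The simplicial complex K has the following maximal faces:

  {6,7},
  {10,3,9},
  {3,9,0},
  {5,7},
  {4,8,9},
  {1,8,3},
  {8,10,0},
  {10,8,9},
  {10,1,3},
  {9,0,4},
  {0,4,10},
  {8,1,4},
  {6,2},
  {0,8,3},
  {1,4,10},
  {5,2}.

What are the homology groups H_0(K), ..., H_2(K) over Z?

H_0 = Z^2,  H_1 = Z × Z/2,  H_2 = 0.

K has 11 vertices, 22 edges, 12 triangles.
rank ∂_0 = 0, rank ∂_1 = 9 ⇒ b_0 = 11 − 0 − 9 = 2; all invariant factors of ∂_1 are 1 so no torsion. So H_0 ≅ Z^2.
rank ∂_1 = 9, rank ∂_2 = 12 ⇒ b_1 = 22 − 9 − 12 = 1; ∂_2 has invariant factor(s) [2] giving torsion. So H_1 ≅ Z × Z/2.
rank ∂_2 = 12, rank ∂_3 = 0 ⇒ b_2 = 12 − 12 − 0 = 0. So H_2 ≅ 0.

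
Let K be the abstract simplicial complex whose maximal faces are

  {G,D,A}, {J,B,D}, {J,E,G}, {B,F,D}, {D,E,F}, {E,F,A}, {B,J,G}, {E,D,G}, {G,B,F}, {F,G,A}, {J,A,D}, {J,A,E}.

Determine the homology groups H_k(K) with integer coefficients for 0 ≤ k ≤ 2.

H_0 ≅ Z,  H_1 ≅ Z/2,  H_2 = 0.

Take the total order A < B < D < E < F < G < J on the vertex set. Then K (dimension 2) consists of the simplices:

  0-simplices (7): A, B, D, E, F, G, J
  1-simplices (18): AD, AE, AF, AG, AJ, BD, BF, BG, BJ, DE, DF, DG, DJ, EF, EG, EJ, FG, GJ
  2-simplices (12): ADG, ADJ, AEF, AEJ, AFG, BDF, BDJ, BFG, BGJ, DEF, DEG, EGJ

Hence C_0 ≅ Z^7, C_1 ≅ Z^18, C_2 ≅ Z^12.

The boundary map ∂_1: C_1 → C_0 maps an edge to its endpoints' difference, ∂[p,q] = q − p. For instance
  ∂DJ = J − D.
As a 7×18 matrix over Z this has rank 6, with invariant factors (1,1,1,1,1,1).

Boundary ∂_2: C_2 → C_1 acts by ∂[p,q,r] = [q,r] − [p,r] + [p,q]. For instance
  ∂DEF = EF − DF + DE,
  ∂BGJ = GJ − BJ + BG.
The 18×12 boundary matrix has rank 12 and Smith normal form diag(1,1,1,1,1,1,1,1,1,1,1,2).

Computing H_k = (kernel of ∂_k) / (image of ∂_{k+1}):

  H_0: rank C_0 − rank ∂_1 = 7 − 6 = 1, and the invariant factors of ∂_1 are all 1, so H_0 ≅ Z.
  H_1: rank ker ∂_1 − rank ∂_2 = (18 − 6) − 12 = 0, and ∂_2 has invariant factor 2 > 1, so H_1 ≅ Z/2.
  H_2: rank ker ∂_2 − rank ∂_3 = (12 − 12) − 0 = 0, and there is no ∂_3, so H_2 ≅ 0.

As a check, the Euler characteristic is 7 − 18 + 12 = 1, which agrees with 1 − 0 + 0 = 1.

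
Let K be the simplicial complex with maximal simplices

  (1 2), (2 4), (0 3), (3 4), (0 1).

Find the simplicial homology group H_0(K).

K has 5 vertices, 5 edges.
rank ∂_0 = 0, rank ∂_1 = 4 ⇒ b_0 = 5 − 0 − 4 = 1; all invariant factors of ∂_1 are 1 so no torsion. So H_0 = Z.

H_0 = Z.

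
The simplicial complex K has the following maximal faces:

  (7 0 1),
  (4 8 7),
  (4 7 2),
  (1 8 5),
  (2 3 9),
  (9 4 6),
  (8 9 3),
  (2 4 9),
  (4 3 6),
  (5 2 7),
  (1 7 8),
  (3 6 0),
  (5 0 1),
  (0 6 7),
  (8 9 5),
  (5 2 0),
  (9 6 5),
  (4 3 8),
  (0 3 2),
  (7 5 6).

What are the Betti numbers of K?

Fix the vertex order 0 < 1 < 2 < 3 < 4 < 5 < 6 < 7 < 8 < 9 and write every simplex with vertices in increasing order. Then dim K = 2 and the simplices of K are:

  0-simplices (10): [0], [1], [2], [3], [4], [5], [6], [7], [8], [9]
  1-simplices (30): (30 of them)
  2-simplices (20): (20 of them)

giving chain groups C_0 ≅ Z^10, C_1 ≅ Z^30, C_2 ≅ Z^20.

∂_1: C_1 → C_0 is given by ∂[p,q] = [q] − [p]. For instance
  ∂[2,9] = [9] − [2].
As a 10×30 matrix over Z this has rank 9, with invariant factors (1,1,1,1,1,1,1,1,1).

The boundary map ∂_2: C_2 → C_1 acts by ∂[p,q,r] = [q,r] − [p,r] + [p,q]. For instance
  ∂[5,6,9] = [6,9] − [5,9] + [5,6],
  ∂[4,7,8] = [7,8] − [4,8] + [4,7].
The 30×20 boundary matrix has rank 20 and Smith normal form diag(1,1,1,1,1,1,1,1,1,1,1,1,1,1,1,1,1,1,1,2).

From H_k ≅ ker(∂_k) / im(∂_{k+1}) we obtain:

  H_0: rank C_0 − rank ∂_1 = 10 − 9 = 1, and the invariant factors of ∂_1 are all 1, so H_0 = Z.
  H_1: rank ker ∂_1 − rank ∂_2 = (30 − 9) − 20 = 1, and ∂_2 has invariant factor 2 > 1, so H_1 = Z ⊕ Z_2.
  H_2: rank ker ∂_2 − rank ∂_3 = (20 − 20) − 0 = 0, and there is no ∂_3, so H_2 = 0.

(K is a triangulation of the Klein bottle.)

Hence the Betti numbers are b_0 = 1, b_1 = 1, b_2 = 0.

b_0 = 1, b_1 = 1, b_2 = 0.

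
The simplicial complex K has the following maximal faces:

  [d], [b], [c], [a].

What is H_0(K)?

H_0 ≅ Z^4.

We work with the vertex ordering a < b < c < d. The simplices of K, each written with vertices in increasing order, are:

  0-simplices (4): a, b, c, d

so the chain groups are C_0 ≅ Z^4.

Reading off H_k = ker ∂_k / im ∂_{k+1}:

  H_0: rank C_0 − rank ∂_1 = 4 − 0 = 4, and there is no ∂_1, so H_0 ≅ Z^4.

(K is a triangulation of a set of 4 points.)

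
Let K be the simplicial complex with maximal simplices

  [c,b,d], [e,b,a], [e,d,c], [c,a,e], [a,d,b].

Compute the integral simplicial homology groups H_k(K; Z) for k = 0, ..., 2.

H_0 ≅ Z,  H_1 ≅ Z,  H_2 = 0.

Order the vertices as a < b < c < d < e. Listing each simplex with vertices in this order, K has dimension 2 with simplices:

  0-simplices (5): a, b, c, d, e
  1-simplices (10): ab, ac, ad, ae, bc, bd, be, cd, ce, de
  2-simplices (5): abd, abe, ace, bcd, cde

giving chain groups C_0 ≅ Z^5, C_1 ≅ Z^10, C_2 ≅ Z^5.

Boundary ∂_1: C_1 → C_0 sends each edge [p,q] (with p < q) to q − p.
As a 5×10 matrix over Z this has rank 4, with invariant factors (1,1,1,1).

∂_2: C_2 → C_1 maps a triangle to the signed sum of its edges. For instance
  ∂cde = de − ce + cd,
  ∂abe = be − ae + ab.
This gives a 10×5 integer matrix of rank 5; reducing to Smith normal form yields diagonal entries (1,1,1,1,1).

From H_k ≅ ker(∂_k) / im(∂_{k+1}) we obtain:

  H_0: rank C_0 − rank ∂_1 = 5 − 4 = 1, and the invariant factors of ∂_1 are all 1, so H_0 = Z.
  H_1: rank ker ∂_1 − rank ∂_2 = (10 − 4) − 5 = 1, and the invariant factors of ∂_2 are all 1, so H_1 = Z.
  H_2: rank ker ∂_2 − rank ∂_3 = (5 − 5) − 0 = 0, and there is no ∂_3, so H_2 = 0.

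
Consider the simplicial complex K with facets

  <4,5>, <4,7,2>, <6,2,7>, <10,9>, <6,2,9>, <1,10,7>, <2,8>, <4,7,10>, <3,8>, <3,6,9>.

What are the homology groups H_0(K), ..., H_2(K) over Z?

Take the total order 1 < 2 < 3 < 4 < 5 < 6 < 7 < 8 < 9 < 10 on the vertex set. Then K (dimension 2) consists of the simplices:

  0-simplices (10): [1], [2], [3], [4], [5], [6], [7], [8], [9], [10]
  1-simplices (17): [1,7], [1,10], [2,4], [2,6], [2,7], [2,8], [2,9], [3,6], [3,8], [3,9], [4,5], [4,7], [4,10], [6,7], [6,9], [7,10], [9,10]
  2-simplices (6): [1,7,10], [2,4,7], [2,6,7], [2,6,9], [3,6,9], [4,7,10]

Hence C_0 ≅ Z^10, C_1 ≅ Z^17, C_2 ≅ Z^6.

∂_1: C_1 → C_0 sends each edge [p,q] (with p < q) to q − p. For instance
  ∂[2,7] = [7] − [2].
This gives a 10×17 integer matrix of rank 9; reducing to Smith normal form yields diagonal entries (1,1,1,1,1,1,1,1,1).

The boundary map ∂_2: C_2 → C_1 sends each 2-simplex [p,q,r] to [q,r] − [p,r] + [p,q]. For instance
  ∂[2,6,7] = [6,7] − [2,7] + [2,6],
  ∂[4,7,10] = [7,10] − [4,10] + [4,7].
This gives a 17×6 integer matrix of rank 6; reducing to Smith normal form yields diagonal entries (1,1,1,1,1,1).

Reading off H_k = ker ∂_k / im ∂_{k+1}:

  H_0: rank C_0 − rank ∂_1 = 10 − 9 = 1, and the invariant factors of ∂_1 are all 1, so H_0 = Z.
  H_1: rank ker ∂_1 − rank ∂_2 = (17 − 9) − 6 = 2, and the invariant factors of ∂_2 are all 1, so H_1 = Z^2.
  H_2: rank ker ∂_2 − rank ∂_3 = (6 − 6) − 0 = 0, and there is no ∂_3, so H_2 = 0.

H_0 ≅ Z,  H_1 ≅ Z^2,  H_2 = 0.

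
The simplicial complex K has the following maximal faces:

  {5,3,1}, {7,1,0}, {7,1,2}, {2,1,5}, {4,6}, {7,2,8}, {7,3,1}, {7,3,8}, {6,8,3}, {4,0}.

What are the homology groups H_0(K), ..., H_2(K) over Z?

Fix the vertex order 0 < 1 < 2 < 3 < 4 < 5 < 6 < 7 < 8 and write every simplex with vertices in increasing order. Then dim K = 2 and the simplices of K are:

  0-simplices (9): [0], [1], [2], [3], [4], [5], [6], [7], [8]
  1-simplices (17): [0,1], [0,4], [0,7], [1,2], [1,3], [1,5], [1,7], [2,5], [2,7], [2,8], [3,5], [3,6], [3,7], [3,8], [4,6], [6,8], [7,8]
  2-simplices (8): [0,1,7], [1,2,5], [1,2,7], [1,3,5], [1,3,7], [2,7,8], [3,6,8], [3,7,8]

giving chain groups C_0 ≅ Z^9, C_1 ≅ Z^17, C_2 ≅ Z^8.

The boundary map ∂_1: C_1 → C_0 sends each edge [p,q] (with p < q) to q − p. For instance
  ∂[7,8] = [8] − [7].
The resulting 9×17 matrix has rank 8, and its Smith normal form has invariant factors (1,1,1,1,1,1,1,1).

The boundary map ∂_2: C_2 → C_1 sends each 2-simplex [p,q,r] to [q,r] − [p,r] + [p,q]. For instance
  ∂[1,3,7] = [3,7] − [1,7] + [1,3],
  ∂[3,6,8] = [6,8] − [3,8] + [3,6].
This gives a 17×8 integer matrix of rank 8; reducing to Smith normal form yields diagonal entries (1,1,1,1,1,1,1,1).

From H_k ≅ ker(∂_k) / im(∂_{k+1}) we obtain:

  H_0: rank C_0 − rank ∂_1 = 9 − 8 = 1, and the invariant factors of ∂_1 are all 1, so H_0 = Z.
  H_1: rank ker ∂_1 − rank ∂_2 = (17 − 8) − 8 = 1, and the invariant factors of ∂_2 are all 1, so H_1 = Z.
  H_2: rank ker ∂_2 − rank ∂_3 = (8 − 8) − 0 = 0, and there is no ∂_3, so H_2 = 0.

H_0 = Z,  H_1 = Z,  H_2 = 0.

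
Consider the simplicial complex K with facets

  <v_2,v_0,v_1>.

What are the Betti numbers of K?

Fix the vertex order v_0 < v_1 < v_2 and write every simplex with vertices in increasing order. Then dim K = 2 and the simplices of K are:

  0-simplices (3): [v_0], [v_1], [v_2]
  1-simplices (3): [v_0,v_1], [v_0,v_2], [v_1,v_2]
  2-simplices (1): [v_0,v_1,v_2]

Hence C_0 ≅ Z^3, C_1 ≅ Z^3, C_2 ≅ Z^1.

Boundary ∂_1: C_1 → C_0 sends each edge [p,q] (with p < q) to q − p. For instance
  ∂[v_0,v_2] = [v_2] − [v_0].
This gives a 3×3 integer matrix of rank 2; reducing to Smith normal form yields diagonal entries (1,1).

Boundary ∂_2: C_2 → C_1 maps a triangle to the signed sum of its edges. For instance
  ∂[v_0,v_1,v_2] = [v_1,v_2] − [v_0,v_2] + [v_0,v_1].
The 3×1 boundary matrix has rank 1 and Smith normal form diag(1).

Reading off H_k = ker ∂_k / im ∂_{k+1}:

  H_0: rank C_0 − rank ∂_1 = 3 − 2 = 1, and the invariant factors of ∂_1 are all 1, so H_0 ≅ Z.
  H_1: rank ker ∂_1 − rank ∂_2 = (3 − 2) − 1 = 0, and the invariant factors of ∂_2 are all 1, so H_1 ≅ 0.
  H_2: rank ker ∂_2 − rank ∂_3 = (1 − 1) − 0 = 0, and there is no ∂_3, so H_2 ≅ 0.

(K is a triangulation of the 2-simplex.)

Hence the Betti numbers are b_0 = 1, b_1 = 0, b_2 = 0.

b_0 = 1, b_1 = 0, b_2 = 0.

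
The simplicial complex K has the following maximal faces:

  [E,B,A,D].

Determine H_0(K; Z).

H_0 ≅ Z.

K has 4 vertices, 6 edges, 4 triangles, 1 3-simplex.
rank ∂_0 = 0, rank ∂_1 = 3 ⇒ b_0 = 4 − 0 − 3 = 1; all invariant factors of ∂_1 are 1 so no torsion. So H_0 ≅ Z.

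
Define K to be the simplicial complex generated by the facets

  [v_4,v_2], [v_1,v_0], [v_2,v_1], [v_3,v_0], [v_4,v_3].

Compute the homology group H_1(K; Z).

H_1 = Z.

Fix the vertex order v_0 < v_1 < v_2 < v_3 < v_4 and write every simplex with vertices in increasing order. Then dim K = 1 and the simplices of K are:

  0-simplices (5): [v_0], [v_1], [v_2], [v_3], [v_4]
  1-simplices (5): [v_0,v_1], [v_0,v_3], [v_1,v_2], [v_2,v_4], [v_3,v_4]

Hence C_0 ≅ Z^5, C_1 ≅ Z^5.

∂_1: C_1 → C_0 sends each edge [p,q] (with p < q) to q − p. For instance
  ∂[v_3,v_4] = [v_4] − [v_3].
The resulting 5×5 matrix has rank 4, and its Smith normal form has invariant factors (1,1,1,1).

Computing H_k = (kernel of ∂_k) / (image of ∂_{k+1}):

  H_1: rank ker ∂_1 − rank ∂_2 = (5 − 4) − 0 = 1, and there is no ∂_2, so H_1 ≅ Z.

(K is a triangulation of the circle S^1.)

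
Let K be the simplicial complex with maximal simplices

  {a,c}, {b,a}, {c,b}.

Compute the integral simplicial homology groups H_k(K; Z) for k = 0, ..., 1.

Fix the vertex order a < b < c and write every simplex with vertices in increasing order. Then dim K = 1 and the simplices of K are:

  0-simplices (3): a, b, c
  1-simplices (3): ab, ac, bc

giving chain groups C_0 ≅ Z^3, C_1 ≅ Z^3.

The boundary map ∂_1: C_1 → C_0 maps an edge to its endpoints' difference, ∂[p,q] = q − p.
This gives a 3×3 integer matrix of rank 2; reducing to Smith normal form yields diagonal entries (1,1).

From H_k ≅ ker(∂_k) / im(∂_{k+1}) we obtain:

  H_0: rank C_0 − rank ∂_1 = 3 − 2 = 1, and the invariant factors of ∂_1 are all 1, so H_0 ≅ Z.
  H_1: rank ker ∂_1 − rank ∂_2 = (3 − 2) − 0 = 1, and there is no ∂_2, so H_1 ≅ Z.

As a check, the Euler characteristic is 3 − 3 = 0, which agrees with 1 − 1 = 0.
(K is a triangulation of the circle S^1.)

H_0 = Z,  H_1 = Z.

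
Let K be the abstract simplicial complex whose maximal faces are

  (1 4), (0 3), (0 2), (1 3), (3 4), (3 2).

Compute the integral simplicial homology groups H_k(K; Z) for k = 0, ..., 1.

H_0 = Z,  H_1 = Z^2.

We work with the vertex ordering 0 < 1 < 2 < 3 < 4. The simplices of K, each written with vertices in increasing order, are:

  0-simplices (5): [0], [1], [2], [3], [4]
  1-simplices (6): [0,2], [0,3], [1,3], [1,4], [2,3], [3,4]

giving chain groups C_0 ≅ Z^5, C_1 ≅ Z^6.

∂_1: C_1 → C_0 maps an edge to its endpoints' difference, ∂[p,q] = q − p. For instance
  ∂[1,4] = [4] − [1].
As a 5×6 matrix over Z this has rank 4, with invariant factors (1,1,1,1).

Reading off H_k = ker ∂_k / im ∂_{k+1}:

  H_0: rank C_0 − rank ∂_1 = 5 − 4 = 1, and the invariant factors of ∂_1 are all 1, so H_0 = Z.
  H_1: rank ker ∂_1 − rank ∂_2 = (6 − 4) − 0 = 2, and there is no ∂_2, so H_1 = Z^2.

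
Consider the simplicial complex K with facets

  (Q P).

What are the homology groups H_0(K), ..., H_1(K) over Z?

H_0 = Z,  H_1 = 0.

Order the vertices as P < Q. Listing each simplex with vertices in this order, K has dimension 1 with simplices:

  0-simplices (2): P, Q
  1-simplices (1): PQ

so the chain groups are C_0 ≅ Z^2, C_1 ≅ Z^1.

∂_1: C_1 → C_0 sends each edge [p,q] (with p < q) to q − p.
As a 2×1 matrix over Z this has rank 1, with invariant factors (1).

From H_k ≅ ker(∂_k) / im(∂_{k+1}) we obtain:

  H_0: rank C_0 − rank ∂_1 = 2 − 1 = 1, and the invariant factors of ∂_1 are all 1, so H_0 = Z.
  H_1: rank ker ∂_1 − rank ∂_2 = (1 − 1) − 0 = 0, and there is no ∂_2, so H_1 = 0.

As a check, the Euler characteristic is 2 − 1 = 1, which agrees with 1 − 0 = 1.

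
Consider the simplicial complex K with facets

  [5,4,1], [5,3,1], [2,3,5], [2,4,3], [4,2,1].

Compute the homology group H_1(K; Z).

H_1 = Z.

Take the total order 1 < 2 < 3 < 4 < 5 on the vertex set. Then K (dimension 2) consists of the simplices:

  0-simplices (5): [1], [2], [3], [4], [5]
  1-simplices (10): [1,2], [1,3], [1,4], [1,5], [2,3], [2,4], [2,5], [3,4], [3,5], [4,5]
  2-simplices (5): [1,2,4], [1,3,5], [1,4,5], [2,3,4], [2,3,5]

so the chain groups are C_0 ≅ Z^5, C_1 ≅ Z^10, C_2 ≅ Z^5.

Boundary ∂_1: C_1 → C_0 sends each edge [p,q] (with p < q) to q − p.
This gives a 5×10 integer matrix of rank 4; reducing to Smith normal form yields diagonal entries (1,1,1,1).

Boundary ∂_2: C_2 → C_1 maps a triangle to the signed sum of its edges. For instance
  ∂[2,3,5] = [3,5] − [2,5] + [2,3],
  ∂[1,2,4] = [2,4] − [1,4] + [1,2].
The resulting 10×5 matrix has rank 5, and its Smith normal form has invariant factors (1,1,1,1,1).

Computing H_k = (kernel of ∂_k) / (image of ∂_{k+1}):

  H_1: rank ker ∂_1 − rank ∂_2 = (10 − 4) − 5 = 1, and the invariant factors of ∂_2 are all 1, so H_1 = Z.

(K is a triangulation of the Möbius band.)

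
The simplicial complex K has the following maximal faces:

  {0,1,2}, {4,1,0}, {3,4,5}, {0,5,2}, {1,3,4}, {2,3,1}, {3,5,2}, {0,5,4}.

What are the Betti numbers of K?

Fix the vertex order 0 < 1 < 2 < 3 < 4 < 5 and write every simplex with vertices in increasing order. Then dim K = 2 and the simplices of K are:

  0-simplices (6): [0], [1], [2], [3], [4], [5]
  1-simplices (12): [0,1], [0,2], [0,4], [0,5], [1,2], [1,3], [1,4], [2,3], [2,5], [3,4], [3,5], [4,5]
  2-simplices (8): [0,1,2], [0,1,4], [0,2,5], [0,4,5], [1,2,3], [1,3,4], [2,3,5], [3,4,5]

giving chain groups C_0 ≅ Z^6, C_1 ≅ Z^12, C_2 ≅ Z^8.

∂_1: C_1 → C_0 is given by ∂[p,q] = [q] − [p]. For instance
  ∂[2,3] = [3] − [2].
The 6×12 boundary matrix has rank 5 and Smith normal form diag(1,1,1,1,1).

∂_2: C_2 → C_1 maps a triangle to the signed sum of its edges. For instance
  ∂[3,4,5] = [4,5] − [3,5] + [3,4],
  ∂[0,4,5] = [4,5] − [0,5] + [0,4].
The resulting 12×8 matrix has rank 7, and its Smith normal form has invariant factors (1,1,1,1,1,1,1).

Reading off H_k = ker ∂_k / im ∂_{k+1}:

  H_0: rank C_0 − rank ∂_1 = 6 − 5 = 1, and the invariant factors of ∂_1 are all 1, so H_0 = Z.
  H_1: rank ker ∂_1 − rank ∂_2 = (12 − 5) − 7 = 0, and the invariant factors of ∂_2 are all 1, so H_1 = 0.
  H_2: rank ker ∂_2 − rank ∂_3 = (8 − 7) − 0 = 1, and there is no ∂_3, so H_2 = Z.

Hence the Betti numbers are b_0 = 1, b_1 = 0, b_2 = 1.

b_0 = 1, b_1 = 0, b_2 = 1.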